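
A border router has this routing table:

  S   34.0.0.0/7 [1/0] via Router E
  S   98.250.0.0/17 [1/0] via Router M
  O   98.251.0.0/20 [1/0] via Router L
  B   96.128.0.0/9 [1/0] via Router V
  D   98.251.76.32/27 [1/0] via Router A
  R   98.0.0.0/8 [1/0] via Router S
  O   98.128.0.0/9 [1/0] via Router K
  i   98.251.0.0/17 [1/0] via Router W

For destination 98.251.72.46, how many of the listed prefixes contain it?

Prefixes containing 98.251.72.46:
  98.0.0.0/8 (98.0.0.0 - 98.255.255.255)
  98.128.0.0/9 (98.128.0.0 - 98.255.255.255)
  98.251.0.0/17 (98.251.0.0 - 98.251.127.255)
Total matching entries: 3.

3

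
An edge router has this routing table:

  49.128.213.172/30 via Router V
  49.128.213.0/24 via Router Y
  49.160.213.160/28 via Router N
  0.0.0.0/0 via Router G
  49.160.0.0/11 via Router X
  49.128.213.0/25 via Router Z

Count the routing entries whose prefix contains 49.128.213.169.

2

Prefixes containing 49.128.213.169:
  0.0.0.0/0 (default, matches everything)
  49.128.213.0/24 (49.128.213.0 - 49.128.213.255)
Total matching entries: 2.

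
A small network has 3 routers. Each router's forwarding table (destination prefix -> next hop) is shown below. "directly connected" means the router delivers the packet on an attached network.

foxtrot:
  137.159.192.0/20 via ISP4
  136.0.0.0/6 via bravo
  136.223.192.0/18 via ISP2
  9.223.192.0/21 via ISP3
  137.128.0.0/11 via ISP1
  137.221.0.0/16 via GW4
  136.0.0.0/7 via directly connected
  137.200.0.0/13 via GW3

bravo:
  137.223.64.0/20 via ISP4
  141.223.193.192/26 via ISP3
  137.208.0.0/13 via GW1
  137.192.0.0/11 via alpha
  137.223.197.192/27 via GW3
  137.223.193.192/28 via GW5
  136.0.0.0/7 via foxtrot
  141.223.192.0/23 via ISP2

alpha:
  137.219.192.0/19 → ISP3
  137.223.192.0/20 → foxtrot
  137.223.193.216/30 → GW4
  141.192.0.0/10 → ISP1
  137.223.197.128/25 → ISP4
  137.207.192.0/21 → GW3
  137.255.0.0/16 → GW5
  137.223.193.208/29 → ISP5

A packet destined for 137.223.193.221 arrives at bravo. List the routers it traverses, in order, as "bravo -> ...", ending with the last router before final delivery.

bravo -> alpha -> foxtrot

At bravo: longest match for 137.223.193.221 is 137.192.0.0/11 -> alpha
At alpha: longest match for 137.223.193.221 is 137.223.192.0/20 -> foxtrot
At foxtrot: longest match for 137.223.193.221 is 136.0.0.0/7 -> directly connected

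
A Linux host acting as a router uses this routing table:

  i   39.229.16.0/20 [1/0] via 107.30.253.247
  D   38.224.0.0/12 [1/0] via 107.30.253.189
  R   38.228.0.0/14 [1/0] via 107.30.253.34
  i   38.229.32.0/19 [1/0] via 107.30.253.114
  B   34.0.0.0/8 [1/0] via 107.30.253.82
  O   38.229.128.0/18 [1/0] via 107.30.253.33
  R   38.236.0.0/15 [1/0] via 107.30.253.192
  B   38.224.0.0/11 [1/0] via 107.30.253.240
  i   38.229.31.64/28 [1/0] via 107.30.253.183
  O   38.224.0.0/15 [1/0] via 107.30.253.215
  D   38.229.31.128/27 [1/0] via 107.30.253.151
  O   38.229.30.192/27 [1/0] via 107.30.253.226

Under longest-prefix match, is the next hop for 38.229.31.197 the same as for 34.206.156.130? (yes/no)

no

38.229.31.197: longest match 38.228.0.0/14 -> 107.30.253.34
34.206.156.130: longest match 34.0.0.0/8 -> 107.30.253.82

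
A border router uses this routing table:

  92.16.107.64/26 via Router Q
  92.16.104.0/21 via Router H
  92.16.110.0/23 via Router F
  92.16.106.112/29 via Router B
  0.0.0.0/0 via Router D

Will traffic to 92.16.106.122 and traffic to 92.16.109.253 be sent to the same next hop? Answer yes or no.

92.16.106.122: longest match 92.16.104.0/21 -> Router H
92.16.109.253: longest match 92.16.104.0/21 -> Router H

yes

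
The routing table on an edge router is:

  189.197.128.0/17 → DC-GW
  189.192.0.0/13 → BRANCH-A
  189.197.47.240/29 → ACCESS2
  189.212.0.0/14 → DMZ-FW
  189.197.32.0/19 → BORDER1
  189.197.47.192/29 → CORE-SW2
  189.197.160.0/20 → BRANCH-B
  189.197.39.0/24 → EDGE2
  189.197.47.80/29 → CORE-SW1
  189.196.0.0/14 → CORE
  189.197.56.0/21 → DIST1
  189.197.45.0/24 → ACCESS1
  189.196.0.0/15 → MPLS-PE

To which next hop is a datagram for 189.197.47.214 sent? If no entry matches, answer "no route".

BORDER1

Routes whose prefix contains 189.197.47.214:
  189.192.0.0/13 (189.192.0.0 - 189.199.255.255) -> BRANCH-A
  189.196.0.0/14 (189.196.0.0 - 189.199.255.255) -> CORE
  189.196.0.0/15 (189.196.0.0 - 189.197.255.255) -> MPLS-PE
  189.197.32.0/19 (189.197.32.0 - 189.197.63.255) -> BORDER1
More-specific entries that do NOT match:
  189.197.47.240/29 (189.197.47.240 - 189.197.47.247) does not contain 189.197.47.214
  189.197.47.192/29 (189.197.47.192 - 189.197.47.199) does not contain 189.197.47.214
  189.197.47.80/29 (189.197.47.80 - 189.197.47.87) does not contain 189.197.47.214
  189.197.39.0/24 (189.197.39.0 - 189.197.39.255) does not contain 189.197.47.214
  189.197.45.0/24 (189.197.45.0 - 189.197.45.255) does not contain 189.197.47.214
  189.197.56.0/21 (189.197.56.0 - 189.197.63.255) does not contain 189.197.47.214
  189.197.160.0/20 (189.197.160.0 - 189.197.175.255) does not contain 189.197.47.214
Longest matching prefix is /19 -> next hop BORDER1.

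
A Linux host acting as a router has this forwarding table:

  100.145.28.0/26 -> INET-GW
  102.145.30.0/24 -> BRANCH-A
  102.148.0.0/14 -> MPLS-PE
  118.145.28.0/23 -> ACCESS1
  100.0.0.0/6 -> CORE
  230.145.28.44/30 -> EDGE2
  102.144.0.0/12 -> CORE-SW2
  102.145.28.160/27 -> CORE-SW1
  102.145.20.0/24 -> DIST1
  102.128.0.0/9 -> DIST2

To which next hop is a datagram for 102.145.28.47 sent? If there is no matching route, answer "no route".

CORE-SW2

Routes whose prefix contains 102.145.28.47:
  100.0.0.0/6 (100.0.0.0 - 103.255.255.255) -> CORE
  102.128.0.0/9 (102.128.0.0 - 102.255.255.255) -> DIST2
  102.144.0.0/12 (102.144.0.0 - 102.159.255.255) -> CORE-SW2
More-specific entries that do NOT match:
  230.145.28.44/30 (230.145.28.44 - 230.145.28.47) does not contain 102.145.28.47
  102.145.28.160/27 (102.145.28.160 - 102.145.28.191) does not contain 102.145.28.47
  100.145.28.0/26 (100.145.28.0 - 100.145.28.63) does not contain 102.145.28.47
  102.145.30.0/24 (102.145.30.0 - 102.145.30.255) does not contain 102.145.28.47
  102.145.20.0/24 (102.145.20.0 - 102.145.20.255) does not contain 102.145.28.47
  118.145.28.0/23 (118.145.28.0 - 118.145.29.255) does not contain 102.145.28.47
  102.148.0.0/14 (102.148.0.0 - 102.151.255.255) does not contain 102.145.28.47
Longest matching prefix is /12 -> next hop CORE-SW2.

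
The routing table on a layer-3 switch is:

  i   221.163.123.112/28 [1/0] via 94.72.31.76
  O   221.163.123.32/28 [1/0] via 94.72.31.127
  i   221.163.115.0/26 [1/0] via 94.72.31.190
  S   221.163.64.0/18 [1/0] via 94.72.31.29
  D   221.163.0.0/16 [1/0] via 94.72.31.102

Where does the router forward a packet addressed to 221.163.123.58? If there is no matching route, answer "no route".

94.72.31.29

Routes whose prefix contains 221.163.123.58:
  221.163.0.0/16 (221.163.0.0 - 221.163.255.255) -> 94.72.31.102
  221.163.64.0/18 (221.163.64.0 - 221.163.127.255) -> 94.72.31.29
More-specific entries that do NOT match:
  221.163.123.112/28 (221.163.123.112 - 221.163.123.127) does not contain 221.163.123.58
  221.163.123.32/28 (221.163.123.32 - 221.163.123.47) does not contain 221.163.123.58
  221.163.115.0/26 (221.163.115.0 - 221.163.115.63) does not contain 221.163.123.58
Longest matching prefix is /18 -> next hop 94.72.31.29.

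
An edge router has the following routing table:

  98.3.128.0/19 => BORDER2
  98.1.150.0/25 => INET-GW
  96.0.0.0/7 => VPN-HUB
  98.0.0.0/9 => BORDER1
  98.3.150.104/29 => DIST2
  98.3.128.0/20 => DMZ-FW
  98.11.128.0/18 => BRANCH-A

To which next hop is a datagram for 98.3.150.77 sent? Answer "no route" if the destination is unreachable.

BORDER2

Routes whose prefix contains 98.3.150.77:
  98.0.0.0/9 (98.0.0.0 - 98.127.255.255) -> BORDER1
  98.3.128.0/19 (98.3.128.0 - 98.3.159.255) -> BORDER2
More-specific entries that do NOT match:
  98.3.150.104/29 (98.3.150.104 - 98.3.150.111) does not contain 98.3.150.77
  98.1.150.0/25 (98.1.150.0 - 98.1.150.127) does not contain 98.3.150.77
  98.3.128.0/20 (98.3.128.0 - 98.3.143.255) does not contain 98.3.150.77
Longest matching prefix is /19 -> next hop BORDER2.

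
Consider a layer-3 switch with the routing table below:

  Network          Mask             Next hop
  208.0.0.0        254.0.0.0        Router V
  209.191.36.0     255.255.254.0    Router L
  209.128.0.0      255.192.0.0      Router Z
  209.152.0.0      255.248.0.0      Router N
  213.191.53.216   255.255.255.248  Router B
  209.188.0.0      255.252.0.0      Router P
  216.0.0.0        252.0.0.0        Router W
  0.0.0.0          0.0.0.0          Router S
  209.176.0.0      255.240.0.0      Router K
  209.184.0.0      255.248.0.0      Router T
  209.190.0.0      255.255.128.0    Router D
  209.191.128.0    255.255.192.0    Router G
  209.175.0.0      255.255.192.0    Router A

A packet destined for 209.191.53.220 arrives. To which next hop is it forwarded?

Router P

Routes whose prefix contains 209.191.53.220:
  0.0.0.0/0 (default, matches everything) -> Router S
  208.0.0.0/7 (208.0.0.0 - 209.255.255.255) -> Router V
  209.128.0.0/10 (209.128.0.0 - 209.191.255.255) -> Router Z
  209.176.0.0/12 (209.176.0.0 - 209.191.255.255) -> Router K
  209.184.0.0/13 (209.184.0.0 - 209.191.255.255) -> Router T
  209.188.0.0/14 (209.188.0.0 - 209.191.255.255) -> Router P
More-specific entries that do NOT match:
  213.191.53.216/29 (213.191.53.216 - 213.191.53.223) does not contain 209.191.53.220
  209.191.36.0/23 (209.191.36.0 - 209.191.37.255) does not contain 209.191.53.220
  209.191.128.0/18 (209.191.128.0 - 209.191.191.255) does not contain 209.191.53.220
  209.175.0.0/18 (209.175.0.0 - 209.175.63.255) does not contain 209.191.53.220
  209.190.0.0/17 (209.190.0.0 - 209.190.127.255) does not contain 209.191.53.220
Longest matching prefix is /14 -> next hop Router P.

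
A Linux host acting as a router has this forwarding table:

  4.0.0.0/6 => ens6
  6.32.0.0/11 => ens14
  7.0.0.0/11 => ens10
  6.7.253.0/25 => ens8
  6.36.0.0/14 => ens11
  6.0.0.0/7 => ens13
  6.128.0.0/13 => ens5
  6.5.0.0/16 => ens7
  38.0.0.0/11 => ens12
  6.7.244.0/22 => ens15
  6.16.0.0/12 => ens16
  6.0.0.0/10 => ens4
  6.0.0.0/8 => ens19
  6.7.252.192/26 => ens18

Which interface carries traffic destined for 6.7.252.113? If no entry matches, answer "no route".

Routes whose prefix contains 6.7.252.113:
  4.0.0.0/6 (4.0.0.0 - 7.255.255.255) -> ens6
  6.0.0.0/7 (6.0.0.0 - 7.255.255.255) -> ens13
  6.0.0.0/8 (6.0.0.0 - 6.255.255.255) -> ens19
  6.0.0.0/10 (6.0.0.0 - 6.63.255.255) -> ens4
More-specific entries that do NOT match:
  6.7.252.192/26 (6.7.252.192 - 6.7.252.255) does not contain 6.7.252.113
  6.7.253.0/25 (6.7.253.0 - 6.7.253.127) does not contain 6.7.252.113
  6.7.244.0/22 (6.7.244.0 - 6.7.247.255) does not contain 6.7.252.113
  6.5.0.0/16 (6.5.0.0 - 6.5.255.255) does not contain 6.7.252.113
  6.36.0.0/14 (6.36.0.0 - 6.39.255.255) does not contain 6.7.252.113
  6.128.0.0/13 (6.128.0.0 - 6.135.255.255) does not contain 6.7.252.113
  6.16.0.0/12 (6.16.0.0 - 6.31.255.255) does not contain 6.7.252.113
  6.32.0.0/11 (6.32.0.0 - 6.63.255.255) does not contain 6.7.252.113
  7.0.0.0/11 (7.0.0.0 - 7.31.255.255) does not contain 6.7.252.113
  38.0.0.0/11 (38.0.0.0 - 38.31.255.255) does not contain 6.7.252.113
Longest matching prefix is /10 -> interface ens4.

ens4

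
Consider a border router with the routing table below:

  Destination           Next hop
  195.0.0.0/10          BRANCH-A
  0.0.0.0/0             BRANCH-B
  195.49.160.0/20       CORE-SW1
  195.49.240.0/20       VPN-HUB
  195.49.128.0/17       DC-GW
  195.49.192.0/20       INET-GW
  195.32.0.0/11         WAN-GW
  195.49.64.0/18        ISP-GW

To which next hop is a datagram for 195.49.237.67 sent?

Routes whose prefix contains 195.49.237.67:
  0.0.0.0/0 (default, matches everything) -> BRANCH-B
  195.0.0.0/10 (195.0.0.0 - 195.63.255.255) -> BRANCH-A
  195.32.0.0/11 (195.32.0.0 - 195.63.255.255) -> WAN-GW
  195.49.128.0/17 (195.49.128.0 - 195.49.255.255) -> DC-GW
More-specific entries that do NOT match:
  195.49.160.0/20 (195.49.160.0 - 195.49.175.255) does not contain 195.49.237.67
  195.49.240.0/20 (195.49.240.0 - 195.49.255.255) does not contain 195.49.237.67
  195.49.192.0/20 (195.49.192.0 - 195.49.207.255) does not contain 195.49.237.67
  195.49.64.0/18 (195.49.64.0 - 195.49.127.255) does not contain 195.49.237.67
Longest matching prefix is /17 -> next hop DC-GW.

DC-GW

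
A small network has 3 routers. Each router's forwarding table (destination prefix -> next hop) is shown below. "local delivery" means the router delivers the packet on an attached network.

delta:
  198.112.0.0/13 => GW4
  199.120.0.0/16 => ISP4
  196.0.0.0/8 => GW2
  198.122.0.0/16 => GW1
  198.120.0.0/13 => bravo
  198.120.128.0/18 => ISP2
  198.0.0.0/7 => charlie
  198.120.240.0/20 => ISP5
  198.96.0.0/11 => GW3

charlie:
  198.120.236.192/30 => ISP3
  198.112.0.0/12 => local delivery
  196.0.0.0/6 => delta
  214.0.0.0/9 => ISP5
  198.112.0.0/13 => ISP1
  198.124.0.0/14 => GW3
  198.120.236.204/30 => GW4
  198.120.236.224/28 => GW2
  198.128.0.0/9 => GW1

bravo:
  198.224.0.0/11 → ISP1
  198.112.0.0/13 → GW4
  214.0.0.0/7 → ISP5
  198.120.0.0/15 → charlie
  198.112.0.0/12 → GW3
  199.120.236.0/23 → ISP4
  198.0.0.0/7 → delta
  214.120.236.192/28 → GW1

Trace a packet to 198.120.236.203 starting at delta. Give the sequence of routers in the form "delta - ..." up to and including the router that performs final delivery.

delta - bravo - charlie

At delta: longest match for 198.120.236.203 is 198.120.0.0/13 -> bravo
At bravo: longest match for 198.120.236.203 is 198.120.0.0/15 -> charlie
At charlie: longest match for 198.120.236.203 is 198.112.0.0/12 -> local delivery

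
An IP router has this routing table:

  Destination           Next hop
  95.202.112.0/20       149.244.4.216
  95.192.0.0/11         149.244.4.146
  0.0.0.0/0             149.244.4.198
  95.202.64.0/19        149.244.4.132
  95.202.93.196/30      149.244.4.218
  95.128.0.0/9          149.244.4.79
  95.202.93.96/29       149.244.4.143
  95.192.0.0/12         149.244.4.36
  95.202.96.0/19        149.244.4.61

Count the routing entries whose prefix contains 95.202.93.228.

Prefixes containing 95.202.93.228:
  0.0.0.0/0 (default, matches everything)
  95.128.0.0/9 (95.128.0.0 - 95.255.255.255)
  95.192.0.0/11 (95.192.0.0 - 95.223.255.255)
  95.192.0.0/12 (95.192.0.0 - 95.207.255.255)
  95.202.64.0/19 (95.202.64.0 - 95.202.95.255)
Total matching entries: 5.

5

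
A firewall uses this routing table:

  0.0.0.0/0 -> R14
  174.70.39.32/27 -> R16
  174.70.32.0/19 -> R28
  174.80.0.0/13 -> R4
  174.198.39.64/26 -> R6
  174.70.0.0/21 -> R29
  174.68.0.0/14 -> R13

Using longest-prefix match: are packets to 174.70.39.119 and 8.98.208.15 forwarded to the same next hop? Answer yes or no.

no

174.70.39.119: longest match 174.70.32.0/19 -> R28
8.98.208.15: longest match 0.0.0.0/0 -> R14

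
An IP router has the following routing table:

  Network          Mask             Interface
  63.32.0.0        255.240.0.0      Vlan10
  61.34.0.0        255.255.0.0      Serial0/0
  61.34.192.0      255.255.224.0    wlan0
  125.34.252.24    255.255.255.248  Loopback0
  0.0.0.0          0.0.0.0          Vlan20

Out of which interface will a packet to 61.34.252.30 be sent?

Serial0/0

Routes whose prefix contains 61.34.252.30:
  0.0.0.0/0 (default, matches everything) -> Vlan20
  61.34.0.0/16 (61.34.0.0 - 61.34.255.255) -> Serial0/0
More-specific entries that do NOT match:
  125.34.252.24/29 (125.34.252.24 - 125.34.252.31) does not contain 61.34.252.30
  61.34.192.0/19 (61.34.192.0 - 61.34.223.255) does not contain 61.34.252.30
Longest matching prefix is /16 -> interface Serial0/0.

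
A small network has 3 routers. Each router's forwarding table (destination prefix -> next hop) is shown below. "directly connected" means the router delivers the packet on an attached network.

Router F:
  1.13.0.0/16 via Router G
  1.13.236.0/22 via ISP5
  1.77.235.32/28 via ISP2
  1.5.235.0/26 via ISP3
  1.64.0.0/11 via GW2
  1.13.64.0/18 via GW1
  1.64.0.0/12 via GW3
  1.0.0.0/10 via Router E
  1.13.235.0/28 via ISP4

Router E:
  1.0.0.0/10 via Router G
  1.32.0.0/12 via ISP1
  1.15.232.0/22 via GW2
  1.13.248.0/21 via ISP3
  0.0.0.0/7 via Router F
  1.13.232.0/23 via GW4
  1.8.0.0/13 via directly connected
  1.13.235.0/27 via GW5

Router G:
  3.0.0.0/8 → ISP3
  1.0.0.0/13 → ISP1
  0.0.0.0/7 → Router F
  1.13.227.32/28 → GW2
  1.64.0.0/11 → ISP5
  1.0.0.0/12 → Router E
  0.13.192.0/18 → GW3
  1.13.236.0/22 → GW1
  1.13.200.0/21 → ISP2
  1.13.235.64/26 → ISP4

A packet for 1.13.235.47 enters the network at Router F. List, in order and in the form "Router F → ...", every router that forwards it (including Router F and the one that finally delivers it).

At Router F: longest match for 1.13.235.47 is 1.13.0.0/16 -> Router G
At Router G: longest match for 1.13.235.47 is 1.0.0.0/12 -> Router E
At Router E: longest match for 1.13.235.47 is 1.8.0.0/13 -> directly connected

Router F → Router G → Router E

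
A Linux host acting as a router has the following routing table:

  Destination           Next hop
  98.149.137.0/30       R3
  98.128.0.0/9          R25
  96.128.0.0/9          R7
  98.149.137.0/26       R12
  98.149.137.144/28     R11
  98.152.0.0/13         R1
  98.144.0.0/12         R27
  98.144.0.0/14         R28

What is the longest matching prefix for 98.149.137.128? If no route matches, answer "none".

98.144.0.0/12

Entries matching 98.149.137.128:
  98.128.0.0/9 (98.128.0.0 - 98.255.255.255)
  98.144.0.0/12 (98.144.0.0 - 98.159.255.255)
Most specific is 98.144.0.0/12.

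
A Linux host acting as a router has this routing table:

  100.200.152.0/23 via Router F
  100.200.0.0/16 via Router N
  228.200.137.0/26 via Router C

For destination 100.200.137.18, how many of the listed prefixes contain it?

1

Prefixes containing 100.200.137.18:
  100.200.0.0/16 (100.200.0.0 - 100.200.255.255)
Total matching entries: 1.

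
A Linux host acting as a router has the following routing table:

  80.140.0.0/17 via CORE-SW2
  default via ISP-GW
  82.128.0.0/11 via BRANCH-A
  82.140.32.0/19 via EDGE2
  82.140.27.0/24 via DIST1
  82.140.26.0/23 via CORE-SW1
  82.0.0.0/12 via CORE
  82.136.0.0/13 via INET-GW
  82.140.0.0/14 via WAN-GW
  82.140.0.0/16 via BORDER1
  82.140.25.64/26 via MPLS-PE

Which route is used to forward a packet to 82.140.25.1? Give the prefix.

82.140.0.0/16

Entries matching 82.140.25.1:
  0.0.0.0/0 (default, matches everything)
  82.128.0.0/11 (82.128.0.0 - 82.159.255.255)
  82.136.0.0/13 (82.136.0.0 - 82.143.255.255)
  82.140.0.0/14 (82.140.0.0 - 82.143.255.255)
  82.140.0.0/16 (82.140.0.0 - 82.140.255.255)
Most specific is 82.140.0.0/16.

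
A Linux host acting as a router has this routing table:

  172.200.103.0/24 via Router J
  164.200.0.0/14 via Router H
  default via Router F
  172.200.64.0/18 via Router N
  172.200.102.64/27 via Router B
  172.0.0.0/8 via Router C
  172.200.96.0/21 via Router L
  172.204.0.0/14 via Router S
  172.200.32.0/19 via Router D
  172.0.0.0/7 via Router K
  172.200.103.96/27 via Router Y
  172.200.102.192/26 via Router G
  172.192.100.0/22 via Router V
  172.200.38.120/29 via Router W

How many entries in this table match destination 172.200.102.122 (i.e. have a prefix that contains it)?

Prefixes containing 172.200.102.122:
  0.0.0.0/0 (default, matches everything)
  172.0.0.0/7 (172.0.0.0 - 173.255.255.255)
  172.0.0.0/8 (172.0.0.0 - 172.255.255.255)
  172.200.64.0/18 (172.200.64.0 - 172.200.127.255)
  172.200.96.0/21 (172.200.96.0 - 172.200.103.255)
Total matching entries: 5.

5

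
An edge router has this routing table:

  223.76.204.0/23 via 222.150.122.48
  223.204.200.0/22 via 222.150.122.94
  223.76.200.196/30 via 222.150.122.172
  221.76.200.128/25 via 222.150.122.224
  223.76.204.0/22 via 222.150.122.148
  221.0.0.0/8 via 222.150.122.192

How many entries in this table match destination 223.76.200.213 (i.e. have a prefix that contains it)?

0

No listed prefix contains 223.76.200.213.
Total matching entries: 0.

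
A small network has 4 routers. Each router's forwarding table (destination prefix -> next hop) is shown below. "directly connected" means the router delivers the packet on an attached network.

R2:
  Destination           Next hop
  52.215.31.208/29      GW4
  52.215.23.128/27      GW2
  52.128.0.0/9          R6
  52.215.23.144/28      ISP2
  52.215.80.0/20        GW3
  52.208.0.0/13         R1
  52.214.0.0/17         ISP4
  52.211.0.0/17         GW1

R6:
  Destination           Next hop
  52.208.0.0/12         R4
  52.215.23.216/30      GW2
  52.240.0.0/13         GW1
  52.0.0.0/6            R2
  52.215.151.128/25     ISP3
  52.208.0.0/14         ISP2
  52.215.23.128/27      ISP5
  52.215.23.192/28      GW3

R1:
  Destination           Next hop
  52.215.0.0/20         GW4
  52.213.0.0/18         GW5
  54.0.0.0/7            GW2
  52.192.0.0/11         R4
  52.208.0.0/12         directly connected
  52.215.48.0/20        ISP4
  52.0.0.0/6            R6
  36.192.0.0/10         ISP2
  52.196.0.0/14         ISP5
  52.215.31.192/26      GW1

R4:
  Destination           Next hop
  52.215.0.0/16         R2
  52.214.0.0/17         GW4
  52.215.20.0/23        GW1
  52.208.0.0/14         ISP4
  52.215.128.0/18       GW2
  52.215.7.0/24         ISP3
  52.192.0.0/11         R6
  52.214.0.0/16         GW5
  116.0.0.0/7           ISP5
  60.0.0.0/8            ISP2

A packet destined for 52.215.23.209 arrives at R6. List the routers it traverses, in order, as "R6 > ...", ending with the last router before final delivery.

At R6: longest match for 52.215.23.209 is 52.208.0.0/12 -> R4
At R4: longest match for 52.215.23.209 is 52.215.0.0/16 -> R2
At R2: longest match for 52.215.23.209 is 52.208.0.0/13 -> R1
At R1: longest match for 52.215.23.209 is 52.208.0.0/12 -> directly connected

R6 > R4 > R2 > R1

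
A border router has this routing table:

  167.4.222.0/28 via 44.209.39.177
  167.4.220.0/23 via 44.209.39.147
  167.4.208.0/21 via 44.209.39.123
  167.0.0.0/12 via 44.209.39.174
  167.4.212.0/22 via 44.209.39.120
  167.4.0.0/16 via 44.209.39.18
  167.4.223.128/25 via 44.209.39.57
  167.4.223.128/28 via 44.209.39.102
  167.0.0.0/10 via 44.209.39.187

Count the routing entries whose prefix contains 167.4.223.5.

Prefixes containing 167.4.223.5:
  167.0.0.0/10 (167.0.0.0 - 167.63.255.255)
  167.0.0.0/12 (167.0.0.0 - 167.15.255.255)
  167.4.0.0/16 (167.4.0.0 - 167.4.255.255)
Total matching entries: 3.

3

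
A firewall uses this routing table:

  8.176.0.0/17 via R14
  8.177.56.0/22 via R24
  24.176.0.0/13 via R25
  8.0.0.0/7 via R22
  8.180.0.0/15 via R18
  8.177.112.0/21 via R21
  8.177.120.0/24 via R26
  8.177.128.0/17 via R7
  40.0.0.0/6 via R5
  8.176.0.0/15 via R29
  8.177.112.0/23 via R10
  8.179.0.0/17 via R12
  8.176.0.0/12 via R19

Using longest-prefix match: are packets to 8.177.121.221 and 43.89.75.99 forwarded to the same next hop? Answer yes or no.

no

8.177.121.221: longest match 8.176.0.0/15 -> R29
43.89.75.99: longest match 40.0.0.0/6 -> R5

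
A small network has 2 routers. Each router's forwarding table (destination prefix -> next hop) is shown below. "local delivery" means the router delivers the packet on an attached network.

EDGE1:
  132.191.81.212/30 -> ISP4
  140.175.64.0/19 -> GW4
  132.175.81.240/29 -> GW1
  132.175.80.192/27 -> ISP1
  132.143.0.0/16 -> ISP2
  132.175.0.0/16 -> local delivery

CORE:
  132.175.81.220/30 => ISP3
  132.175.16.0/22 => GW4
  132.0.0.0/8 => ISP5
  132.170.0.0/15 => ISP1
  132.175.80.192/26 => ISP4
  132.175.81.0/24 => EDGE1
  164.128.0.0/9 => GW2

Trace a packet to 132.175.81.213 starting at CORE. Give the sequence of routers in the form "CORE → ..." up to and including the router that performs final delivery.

At CORE: longest match for 132.175.81.213 is 132.175.81.0/24 -> EDGE1
At EDGE1: longest match for 132.175.81.213 is 132.175.0.0/16 -> local delivery

CORE → EDGE1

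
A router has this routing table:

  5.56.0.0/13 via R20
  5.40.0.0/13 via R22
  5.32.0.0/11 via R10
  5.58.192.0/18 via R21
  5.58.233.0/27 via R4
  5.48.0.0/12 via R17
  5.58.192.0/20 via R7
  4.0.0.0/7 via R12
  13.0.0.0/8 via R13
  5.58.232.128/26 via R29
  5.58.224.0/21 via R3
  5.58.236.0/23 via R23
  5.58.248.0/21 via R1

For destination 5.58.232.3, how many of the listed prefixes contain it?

Prefixes containing 5.58.232.3:
  4.0.0.0/7 (4.0.0.0 - 5.255.255.255)
  5.32.0.0/11 (5.32.0.0 - 5.63.255.255)
  5.48.0.0/12 (5.48.0.0 - 5.63.255.255)
  5.56.0.0/13 (5.56.0.0 - 5.63.255.255)
  5.58.192.0/18 (5.58.192.0 - 5.58.255.255)
Total matching entries: 5.

5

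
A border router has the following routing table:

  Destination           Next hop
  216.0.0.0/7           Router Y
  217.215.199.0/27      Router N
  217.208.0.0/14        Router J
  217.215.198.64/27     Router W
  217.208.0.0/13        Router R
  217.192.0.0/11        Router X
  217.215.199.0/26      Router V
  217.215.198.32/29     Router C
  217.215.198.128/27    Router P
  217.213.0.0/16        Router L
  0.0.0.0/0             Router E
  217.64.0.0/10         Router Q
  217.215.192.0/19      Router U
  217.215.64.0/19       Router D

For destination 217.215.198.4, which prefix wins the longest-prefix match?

217.215.192.0/19

Entries matching 217.215.198.4:
  0.0.0.0/0 (default, matches everything)
  216.0.0.0/7 (216.0.0.0 - 217.255.255.255)
  217.192.0.0/11 (217.192.0.0 - 217.223.255.255)
  217.208.0.0/13 (217.208.0.0 - 217.215.255.255)
  217.215.192.0/19 (217.215.192.0 - 217.215.223.255)
Most specific is 217.215.192.0/19.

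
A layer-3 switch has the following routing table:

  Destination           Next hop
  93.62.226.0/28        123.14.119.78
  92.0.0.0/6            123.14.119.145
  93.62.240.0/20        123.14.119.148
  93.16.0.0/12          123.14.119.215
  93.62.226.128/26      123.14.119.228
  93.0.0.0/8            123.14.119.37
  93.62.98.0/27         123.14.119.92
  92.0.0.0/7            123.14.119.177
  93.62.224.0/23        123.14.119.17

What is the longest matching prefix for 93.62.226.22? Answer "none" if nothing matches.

93.0.0.0/8

Entries matching 93.62.226.22:
  92.0.0.0/6 (92.0.0.0 - 95.255.255.255)
  92.0.0.0/7 (92.0.0.0 - 93.255.255.255)
  93.0.0.0/8 (93.0.0.0 - 93.255.255.255)
Most specific is 93.0.0.0/8.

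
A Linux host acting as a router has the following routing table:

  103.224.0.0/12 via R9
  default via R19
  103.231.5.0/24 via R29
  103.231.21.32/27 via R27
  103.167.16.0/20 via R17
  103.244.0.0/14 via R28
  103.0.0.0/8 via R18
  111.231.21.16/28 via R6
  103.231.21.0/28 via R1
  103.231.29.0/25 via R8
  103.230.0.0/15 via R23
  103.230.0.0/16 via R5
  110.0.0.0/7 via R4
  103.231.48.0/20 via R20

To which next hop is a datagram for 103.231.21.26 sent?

R23

Routes whose prefix contains 103.231.21.26:
  0.0.0.0/0 (default, matches everything) -> R19
  103.0.0.0/8 (103.0.0.0 - 103.255.255.255) -> R18
  103.224.0.0/12 (103.224.0.0 - 103.239.255.255) -> R9
  103.230.0.0/15 (103.230.0.0 - 103.231.255.255) -> R23
More-specific entries that do NOT match:
  111.231.21.16/28 (111.231.21.16 - 111.231.21.31) does not contain 103.231.21.26
  103.231.21.0/28 (103.231.21.0 - 103.231.21.15) does not contain 103.231.21.26
  103.231.21.32/27 (103.231.21.32 - 103.231.21.63) does not contain 103.231.21.26
  103.231.29.0/25 (103.231.29.0 - 103.231.29.127) does not contain 103.231.21.26
  103.231.5.0/24 (103.231.5.0 - 103.231.5.255) does not contain 103.231.21.26
  103.167.16.0/20 (103.167.16.0 - 103.167.31.255) does not contain 103.231.21.26
  103.231.48.0/20 (103.231.48.0 - 103.231.63.255) does not contain 103.231.21.26
  103.230.0.0/16 (103.230.0.0 - 103.230.255.255) does not contain 103.231.21.26
Longest matching prefix is /15 -> next hop R23.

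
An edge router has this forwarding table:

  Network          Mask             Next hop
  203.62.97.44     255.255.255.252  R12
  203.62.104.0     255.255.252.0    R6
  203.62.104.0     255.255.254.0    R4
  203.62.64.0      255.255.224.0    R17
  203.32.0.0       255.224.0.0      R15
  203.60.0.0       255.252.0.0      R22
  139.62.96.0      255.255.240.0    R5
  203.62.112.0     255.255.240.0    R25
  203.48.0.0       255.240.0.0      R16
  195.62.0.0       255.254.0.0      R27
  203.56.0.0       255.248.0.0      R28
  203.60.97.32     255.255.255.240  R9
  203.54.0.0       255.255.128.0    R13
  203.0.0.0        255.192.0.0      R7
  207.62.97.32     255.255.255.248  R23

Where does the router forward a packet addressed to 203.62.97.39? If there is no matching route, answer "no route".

R22

Routes whose prefix contains 203.62.97.39:
  203.0.0.0/10 (203.0.0.0 - 203.63.255.255) -> R7
  203.32.0.0/11 (203.32.0.0 - 203.63.255.255) -> R15
  203.48.0.0/12 (203.48.0.0 - 203.63.255.255) -> R16
  203.56.0.0/13 (203.56.0.0 - 203.63.255.255) -> R28
  203.60.0.0/14 (203.60.0.0 - 203.63.255.255) -> R22
More-specific entries that do NOT match:
  203.62.97.44/30 (203.62.97.44 - 203.62.97.47) does not contain 203.62.97.39
  207.62.97.32/29 (207.62.97.32 - 207.62.97.39) does not contain 203.62.97.39
  203.60.97.32/28 (203.60.97.32 - 203.60.97.47) does not contain 203.62.97.39
  203.62.104.0/23 (203.62.104.0 - 203.62.105.255) does not contain 203.62.97.39
  203.62.104.0/22 (203.62.104.0 - 203.62.107.255) does not contain 203.62.97.39
  139.62.96.0/20 (139.62.96.0 - 139.62.111.255) does not contain 203.62.97.39
  203.62.112.0/20 (203.62.112.0 - 203.62.127.255) does not contain 203.62.97.39
  203.62.64.0/19 (203.62.64.0 - 203.62.95.255) does not contain 203.62.97.39
  203.54.0.0/17 (203.54.0.0 - 203.54.127.255) does not contain 203.62.97.39
  195.62.0.0/15 (195.62.0.0 - 195.63.255.255) does not contain 203.62.97.39
Longest matching prefix is /14 -> next hop R22.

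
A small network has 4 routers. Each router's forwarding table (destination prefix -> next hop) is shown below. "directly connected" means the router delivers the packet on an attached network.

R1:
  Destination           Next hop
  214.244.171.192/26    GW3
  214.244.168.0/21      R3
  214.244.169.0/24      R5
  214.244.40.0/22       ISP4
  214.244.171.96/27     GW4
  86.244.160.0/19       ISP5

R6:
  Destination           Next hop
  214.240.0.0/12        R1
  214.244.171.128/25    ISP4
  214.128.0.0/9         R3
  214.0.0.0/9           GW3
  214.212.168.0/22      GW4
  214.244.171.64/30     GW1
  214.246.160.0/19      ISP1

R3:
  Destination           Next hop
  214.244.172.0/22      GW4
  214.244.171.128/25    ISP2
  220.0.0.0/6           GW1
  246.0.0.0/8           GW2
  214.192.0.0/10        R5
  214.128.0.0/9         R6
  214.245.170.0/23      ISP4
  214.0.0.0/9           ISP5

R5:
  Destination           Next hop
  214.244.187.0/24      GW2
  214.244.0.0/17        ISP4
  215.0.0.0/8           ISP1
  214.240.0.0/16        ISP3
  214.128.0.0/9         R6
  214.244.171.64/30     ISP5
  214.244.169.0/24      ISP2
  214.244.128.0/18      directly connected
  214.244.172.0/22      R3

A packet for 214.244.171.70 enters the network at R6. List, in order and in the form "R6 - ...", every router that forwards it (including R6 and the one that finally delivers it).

R6 - R1 - R3 - R5

At R6: longest match for 214.244.171.70 is 214.240.0.0/12 -> R1
At R1: longest match for 214.244.171.70 is 214.244.168.0/21 -> R3
At R3: longest match for 214.244.171.70 is 214.192.0.0/10 -> R5
At R5: longest match for 214.244.171.70 is 214.244.128.0/18 -> directly connected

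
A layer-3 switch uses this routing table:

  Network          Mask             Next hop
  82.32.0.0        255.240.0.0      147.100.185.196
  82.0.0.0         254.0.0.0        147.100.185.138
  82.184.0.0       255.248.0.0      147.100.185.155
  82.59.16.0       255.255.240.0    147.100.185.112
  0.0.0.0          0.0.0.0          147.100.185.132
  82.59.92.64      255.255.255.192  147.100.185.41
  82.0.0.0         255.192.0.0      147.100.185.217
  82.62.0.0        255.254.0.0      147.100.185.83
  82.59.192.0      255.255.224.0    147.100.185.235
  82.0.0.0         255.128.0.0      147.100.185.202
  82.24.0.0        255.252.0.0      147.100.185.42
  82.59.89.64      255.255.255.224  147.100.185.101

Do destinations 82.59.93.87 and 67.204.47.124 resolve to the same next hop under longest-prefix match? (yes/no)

no

82.59.93.87: longest match 82.0.0.0/10 -> 147.100.185.217
67.204.47.124: longest match 0.0.0.0/0 -> 147.100.185.132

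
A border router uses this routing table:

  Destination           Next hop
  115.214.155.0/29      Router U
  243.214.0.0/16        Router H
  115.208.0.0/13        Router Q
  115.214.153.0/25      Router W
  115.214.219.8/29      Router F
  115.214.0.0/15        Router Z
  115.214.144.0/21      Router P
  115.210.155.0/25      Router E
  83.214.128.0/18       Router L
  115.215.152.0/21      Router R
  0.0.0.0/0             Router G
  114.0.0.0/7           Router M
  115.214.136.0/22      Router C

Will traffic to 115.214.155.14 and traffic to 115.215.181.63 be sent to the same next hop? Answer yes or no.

yes

115.214.155.14: longest match 115.214.0.0/15 -> Router Z
115.215.181.63: longest match 115.214.0.0/15 -> Router Z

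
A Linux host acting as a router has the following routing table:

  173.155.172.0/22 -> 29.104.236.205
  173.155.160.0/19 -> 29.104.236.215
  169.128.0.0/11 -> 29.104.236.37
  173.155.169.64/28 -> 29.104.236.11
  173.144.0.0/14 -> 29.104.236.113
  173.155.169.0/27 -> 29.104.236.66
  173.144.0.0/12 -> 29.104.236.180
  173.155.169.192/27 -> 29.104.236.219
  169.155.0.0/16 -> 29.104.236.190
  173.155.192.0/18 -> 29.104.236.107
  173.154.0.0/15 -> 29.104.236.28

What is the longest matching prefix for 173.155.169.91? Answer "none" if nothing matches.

Entries matching 173.155.169.91:
  173.144.0.0/12 (173.144.0.0 - 173.159.255.255)
  173.154.0.0/15 (173.154.0.0 - 173.155.255.255)
  173.155.160.0/19 (173.155.160.0 - 173.155.191.255)
Most specific is 173.155.160.0/19.

173.155.160.0/19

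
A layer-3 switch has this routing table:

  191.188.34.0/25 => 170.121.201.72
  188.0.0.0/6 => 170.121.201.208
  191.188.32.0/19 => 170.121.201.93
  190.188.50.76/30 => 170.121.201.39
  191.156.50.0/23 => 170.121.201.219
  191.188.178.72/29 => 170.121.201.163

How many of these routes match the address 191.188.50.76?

Prefixes containing 191.188.50.76:
  188.0.0.0/6 (188.0.0.0 - 191.255.255.255)
  191.188.32.0/19 (191.188.32.0 - 191.188.63.255)
Total matching entries: 2.

2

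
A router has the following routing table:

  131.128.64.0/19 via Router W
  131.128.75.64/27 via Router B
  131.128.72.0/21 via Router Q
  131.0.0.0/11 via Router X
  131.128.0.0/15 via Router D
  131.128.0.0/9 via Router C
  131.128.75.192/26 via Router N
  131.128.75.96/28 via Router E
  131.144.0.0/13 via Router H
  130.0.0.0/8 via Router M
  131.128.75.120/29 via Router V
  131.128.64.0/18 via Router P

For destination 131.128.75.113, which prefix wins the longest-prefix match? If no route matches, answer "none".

Entries matching 131.128.75.113:
  131.128.0.0/9 (131.128.0.0 - 131.255.255.255)
  131.128.0.0/15 (131.128.0.0 - 131.129.255.255)
  131.128.64.0/18 (131.128.64.0 - 131.128.127.255)
  131.128.64.0/19 (131.128.64.0 - 131.128.95.255)
  131.128.72.0/21 (131.128.72.0 - 131.128.79.255)
Most specific is 131.128.72.0/21.

131.128.72.0/21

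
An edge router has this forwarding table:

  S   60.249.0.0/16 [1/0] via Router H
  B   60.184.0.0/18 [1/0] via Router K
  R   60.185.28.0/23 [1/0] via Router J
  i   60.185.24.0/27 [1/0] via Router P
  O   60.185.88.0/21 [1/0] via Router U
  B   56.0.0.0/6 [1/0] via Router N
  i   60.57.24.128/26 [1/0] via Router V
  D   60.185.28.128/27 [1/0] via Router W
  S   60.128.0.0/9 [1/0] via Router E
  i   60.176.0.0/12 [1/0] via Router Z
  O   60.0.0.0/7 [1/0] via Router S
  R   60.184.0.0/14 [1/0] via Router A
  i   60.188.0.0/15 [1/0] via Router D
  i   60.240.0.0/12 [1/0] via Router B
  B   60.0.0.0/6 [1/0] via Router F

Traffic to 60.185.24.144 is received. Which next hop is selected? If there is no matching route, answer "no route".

Router A

Routes whose prefix contains 60.185.24.144:
  60.0.0.0/6 (60.0.0.0 - 63.255.255.255) -> Router F
  60.0.0.0/7 (60.0.0.0 - 61.255.255.255) -> Router S
  60.128.0.0/9 (60.128.0.0 - 60.255.255.255) -> Router E
  60.176.0.0/12 (60.176.0.0 - 60.191.255.255) -> Router Z
  60.184.0.0/14 (60.184.0.0 - 60.187.255.255) -> Router A
More-specific entries that do NOT match:
  60.185.24.0/27 (60.185.24.0 - 60.185.24.31) does not contain 60.185.24.144
  60.185.28.128/27 (60.185.28.128 - 60.185.28.159) does not contain 60.185.24.144
  60.57.24.128/26 (60.57.24.128 - 60.57.24.191) does not contain 60.185.24.144
  60.185.28.0/23 (60.185.28.0 - 60.185.29.255) does not contain 60.185.24.144
  60.185.88.0/21 (60.185.88.0 - 60.185.95.255) does not contain 60.185.24.144
  60.184.0.0/18 (60.184.0.0 - 60.184.63.255) does not contain 60.185.24.144
  60.249.0.0/16 (60.249.0.0 - 60.249.255.255) does not contain 60.185.24.144
  60.188.0.0/15 (60.188.0.0 - 60.189.255.255) does not contain 60.185.24.144
Longest matching prefix is /14 -> next hop Router A.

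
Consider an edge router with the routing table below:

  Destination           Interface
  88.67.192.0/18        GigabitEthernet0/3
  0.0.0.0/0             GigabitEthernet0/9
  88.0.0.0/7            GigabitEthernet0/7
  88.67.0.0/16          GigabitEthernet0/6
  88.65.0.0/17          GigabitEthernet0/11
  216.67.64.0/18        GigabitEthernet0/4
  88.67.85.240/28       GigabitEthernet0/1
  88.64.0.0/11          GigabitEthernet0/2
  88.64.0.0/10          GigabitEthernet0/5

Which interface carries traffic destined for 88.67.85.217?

GigabitEthernet0/6

Routes whose prefix contains 88.67.85.217:
  0.0.0.0/0 (default, matches everything) -> GigabitEthernet0/9
  88.0.0.0/7 (88.0.0.0 - 89.255.255.255) -> GigabitEthernet0/7
  88.64.0.0/10 (88.64.0.0 - 88.127.255.255) -> GigabitEthernet0/5
  88.64.0.0/11 (88.64.0.0 - 88.95.255.255) -> GigabitEthernet0/2
  88.67.0.0/16 (88.67.0.0 - 88.67.255.255) -> GigabitEthernet0/6
More-specific entries that do NOT match:
  88.67.85.240/28 (88.67.85.240 - 88.67.85.255) does not contain 88.67.85.217
  88.67.192.0/18 (88.67.192.0 - 88.67.255.255) does not contain 88.67.85.217
  216.67.64.0/18 (216.67.64.0 - 216.67.127.255) does not contain 88.67.85.217
  88.65.0.0/17 (88.65.0.0 - 88.65.127.255) does not contain 88.67.85.217
Longest matching prefix is /16 -> interface GigabitEthernet0/6.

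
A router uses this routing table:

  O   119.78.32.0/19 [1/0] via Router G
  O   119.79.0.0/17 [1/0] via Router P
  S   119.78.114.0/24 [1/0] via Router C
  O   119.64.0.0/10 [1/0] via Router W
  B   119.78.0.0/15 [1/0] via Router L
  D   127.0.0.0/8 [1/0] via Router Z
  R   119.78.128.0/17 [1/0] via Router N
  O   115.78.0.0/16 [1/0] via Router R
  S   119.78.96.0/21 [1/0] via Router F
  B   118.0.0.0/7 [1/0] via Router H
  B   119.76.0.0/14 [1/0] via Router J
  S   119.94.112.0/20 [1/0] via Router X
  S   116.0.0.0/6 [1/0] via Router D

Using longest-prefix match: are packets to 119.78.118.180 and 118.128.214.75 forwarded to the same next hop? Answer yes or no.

no

119.78.118.180: longest match 119.78.0.0/15 -> Router L
118.128.214.75: longest match 118.0.0.0/7 -> Router H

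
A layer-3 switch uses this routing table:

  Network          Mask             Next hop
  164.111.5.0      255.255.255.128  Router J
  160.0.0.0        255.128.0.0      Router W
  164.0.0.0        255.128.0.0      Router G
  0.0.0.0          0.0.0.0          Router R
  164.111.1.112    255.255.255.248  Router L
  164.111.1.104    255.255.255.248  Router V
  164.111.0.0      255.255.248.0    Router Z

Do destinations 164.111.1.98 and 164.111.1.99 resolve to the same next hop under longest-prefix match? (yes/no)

yes

164.111.1.98: longest match 164.111.0.0/21 -> Router Z
164.111.1.99: longest match 164.111.0.0/21 -> Router Z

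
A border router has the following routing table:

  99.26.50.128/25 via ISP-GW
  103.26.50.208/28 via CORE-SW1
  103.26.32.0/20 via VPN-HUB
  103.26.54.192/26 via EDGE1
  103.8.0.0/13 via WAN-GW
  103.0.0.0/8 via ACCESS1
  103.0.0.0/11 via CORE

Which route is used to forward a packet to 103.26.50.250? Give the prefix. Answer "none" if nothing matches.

Entries matching 103.26.50.250:
  103.0.0.0/8 (103.0.0.0 - 103.255.255.255)
  103.0.0.0/11 (103.0.0.0 - 103.31.255.255)
Most specific is 103.0.0.0/11.

103.0.0.0/11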